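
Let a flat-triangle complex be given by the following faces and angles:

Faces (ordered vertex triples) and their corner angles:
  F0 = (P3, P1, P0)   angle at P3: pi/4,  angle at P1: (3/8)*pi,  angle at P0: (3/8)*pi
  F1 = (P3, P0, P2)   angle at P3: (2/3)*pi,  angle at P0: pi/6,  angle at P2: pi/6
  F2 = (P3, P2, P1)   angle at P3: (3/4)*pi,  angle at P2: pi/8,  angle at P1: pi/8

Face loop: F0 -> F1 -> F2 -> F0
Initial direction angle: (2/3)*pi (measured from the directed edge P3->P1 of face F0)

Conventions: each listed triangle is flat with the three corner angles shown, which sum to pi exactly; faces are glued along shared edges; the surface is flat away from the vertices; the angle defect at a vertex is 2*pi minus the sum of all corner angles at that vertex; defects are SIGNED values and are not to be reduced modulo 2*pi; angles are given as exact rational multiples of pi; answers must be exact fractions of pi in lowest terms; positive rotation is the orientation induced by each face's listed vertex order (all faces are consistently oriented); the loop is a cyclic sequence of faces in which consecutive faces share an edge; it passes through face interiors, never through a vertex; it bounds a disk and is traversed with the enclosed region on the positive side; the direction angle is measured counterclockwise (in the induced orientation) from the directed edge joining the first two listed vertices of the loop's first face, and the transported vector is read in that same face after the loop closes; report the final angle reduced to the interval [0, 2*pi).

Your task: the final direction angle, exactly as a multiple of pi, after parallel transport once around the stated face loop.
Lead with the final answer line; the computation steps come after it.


Answer: final direction angle = pi

enclosed vertex P3: corner angles sum to (5/3)*pi, defect = 2*pi - (5/3)*pi = pi/3
adding the enclosed defects to the starting angle (mod 2*pi, induced orientation) gives the holonomy
final angle = (2/3)*pi + pi/3 = pi (mod 2*pi)


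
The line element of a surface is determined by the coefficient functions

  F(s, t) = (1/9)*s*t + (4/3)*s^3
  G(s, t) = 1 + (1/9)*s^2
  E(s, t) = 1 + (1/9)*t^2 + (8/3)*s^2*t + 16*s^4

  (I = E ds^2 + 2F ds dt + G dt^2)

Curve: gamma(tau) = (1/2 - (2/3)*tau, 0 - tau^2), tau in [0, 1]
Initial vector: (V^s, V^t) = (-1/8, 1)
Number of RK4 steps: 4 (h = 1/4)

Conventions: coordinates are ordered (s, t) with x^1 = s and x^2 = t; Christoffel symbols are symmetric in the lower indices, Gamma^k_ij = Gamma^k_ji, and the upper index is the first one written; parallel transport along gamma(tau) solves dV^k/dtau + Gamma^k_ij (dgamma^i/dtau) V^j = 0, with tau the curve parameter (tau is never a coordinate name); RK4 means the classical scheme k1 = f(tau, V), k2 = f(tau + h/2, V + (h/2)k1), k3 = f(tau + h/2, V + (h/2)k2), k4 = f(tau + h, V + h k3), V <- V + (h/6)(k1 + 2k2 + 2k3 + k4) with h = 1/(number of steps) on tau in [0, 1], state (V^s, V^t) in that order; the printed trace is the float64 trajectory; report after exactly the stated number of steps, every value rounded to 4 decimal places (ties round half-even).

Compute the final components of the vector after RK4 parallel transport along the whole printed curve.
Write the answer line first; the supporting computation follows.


Answer: V^s = -0.1478, V^t = 0.9975

gamma'(tau) = (-2/3, -2*tau); f(tau, V)^k = -Gamma^k_ij(gamma(tau)) gamma'^i(tau) V^j; h = 1/4; intermediate values shown to 6 dp
curve data and Christoffel symbols at the stage parameters:
  tau = 0.000000: gamma = (0.500000, 0.000000), gamma' = (-0.666667, 0.000000); Gamma_sss = 1.972603, Gamma_sst = 0.164384, Gamma_stt = 0.000000, Gamma_tss = 0.328767, Gamma_tst = 0.027397, Gamma_ttt = 0.000000
  tau = 0.125000: gamma = (0.416667, -0.015625), gamma' = (-0.666667, -0.250000); Gamma_sss = 1.537441, Gamma_sst = 0.153744, Gamma_stt = 0.000000, Gamma_tss = 0.309812, Gamma_tst = 0.030981, Gamma_ttt = 0.000000
  tau = 0.250000: gamma = (0.333333, -0.062500), gamma' = (-0.666667, -0.500000); Gamma_sss = 0.947841, Gamma_sst = 0.118480, Gamma_stt = 0.000000, Gamma_tss = 0.248614, Gamma_tst = 0.031077, Gamma_ttt = 0.000000
  tau = 0.375000: gamma = (0.250000, -0.140625), gamma' = (-0.666667, -0.750000); Gamma_sss = 0.387568, Gamma_sst = 0.064595, Gamma_stt = 0.000000, Gamma_tss = 0.159002, Gamma_tst = 0.026500, Gamma_ttt = 0.000000
  tau = 0.500000: gamma = (0.166667, -0.250000), gamma' = (-0.666667, -1.000000); Gamma_sss = 0.036895, Gamma_sst = 0.009224, Gamma_stt = 0.000000, Gamma_tss = 0.073789, Gamma_tst = 0.018447, Gamma_ttt = 0.000000
  tau = 0.625000: gamma = (0.083333, -0.390625), gamma' = (-0.666667, -1.250000); Gamma_sss = -0.067526, Gamma_sst = -0.033763, Gamma_stt = 0.000000, Gamma_tss = 0.018312, Gamma_tst = 0.009156, Gamma_ttt = 0.000000
  tau = 0.750000: gamma = (0.000000, -0.562500), gamma' = (-0.666667, -1.500000); Gamma_sss = 0.000000, Gamma_sst = -0.060377, Gamma_stt = 0.000000, Gamma_tss = 0.000000, Gamma_tst = 0.000000, Gamma_ttt = 0.000000
  tau = 0.875000: gamma = (-0.083333, -0.765625), gamma' = (-0.666667, -1.750000); Gamma_sss = 0.144058, Gamma_sst = -0.072029, Gamma_stt = 0.000000, Gamma_tss = 0.017595, Gamma_tst = -0.008797, Gamma_ttt = 0.000000
  tau = 1.000000: gamma = (-0.166667, -1.000000), gamma' = (-0.666667, -2.000000); Gamma_sss = 0.281525, Gamma_sst = -0.070381, Gamma_stt = 0.000000, Gamma_tss = 0.070381, Gamma_tst = -0.017595, Gamma_ttt = 0.000000
step 0: V^s = -0.1250, V^t = 1.0000
step 1: k1 = (-0.054795, -0.009132), k2 = (-0.037829, -0.007623), k3 = (-0.035555, -0.007165), k4 = (-0.013690, -0.003591); V <- V + (h/6)(k1 + 2k2 + 2k3 + k4): V^s = -0.1340, V^t = 0.9982
step 2: k1 = (-0.013743, -0.003605), k2 = (0.001336, 0.000548), k3 = (0.001936, 0.000794), k4 = (0.001625, 0.003250); V <- V + (h/6)(k1 + 2k2 + 2k3 + k4): V^s = -0.1342, V^t = 0.9983
step 3: k1 = (0.001600, 0.003200), k2 = (-0.010793, 0.002927), k3 = (-0.010657, 0.002890), k4 = (-0.027818, 0.000000); V <- V + (h/6)(k1 + 2k2 + 2k3 + k4): V^s = -0.1371, V^t = 0.9990
step 4: k1 = (-0.027795, 0.000000), k2 = (-0.043751, -0.005344), k3 = (-0.043659, -0.005332), k4 = (-0.053753, -0.013438); V <- V + (h/6)(k1 + 2k2 + 2k3 + k4): V^s = -0.1478, V^t = 0.9975


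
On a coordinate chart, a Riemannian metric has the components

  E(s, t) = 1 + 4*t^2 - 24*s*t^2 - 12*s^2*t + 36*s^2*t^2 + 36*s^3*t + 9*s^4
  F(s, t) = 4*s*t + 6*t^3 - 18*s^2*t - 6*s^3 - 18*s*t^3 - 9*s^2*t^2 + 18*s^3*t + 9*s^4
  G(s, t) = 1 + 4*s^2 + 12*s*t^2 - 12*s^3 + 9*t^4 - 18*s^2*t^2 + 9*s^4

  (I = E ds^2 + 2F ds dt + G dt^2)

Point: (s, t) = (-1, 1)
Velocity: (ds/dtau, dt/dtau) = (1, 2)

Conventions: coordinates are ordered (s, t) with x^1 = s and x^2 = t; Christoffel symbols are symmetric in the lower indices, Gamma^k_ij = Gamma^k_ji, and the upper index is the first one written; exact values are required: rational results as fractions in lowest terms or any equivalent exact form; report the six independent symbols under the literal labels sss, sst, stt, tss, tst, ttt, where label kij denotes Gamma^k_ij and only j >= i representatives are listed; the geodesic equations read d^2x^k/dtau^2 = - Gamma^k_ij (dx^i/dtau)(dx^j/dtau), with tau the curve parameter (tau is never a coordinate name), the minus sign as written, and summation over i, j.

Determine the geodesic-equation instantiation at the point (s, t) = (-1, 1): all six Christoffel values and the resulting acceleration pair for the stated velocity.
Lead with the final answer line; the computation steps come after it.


Answer: Gamma_sss = 0, Gamma_sst = 4/3, Gamma_stt = 1, Gamma_tss = 0, Gamma_tst = -8/15, Gamma_ttt = -2/5; accelerations (d^2s/dtau^2, d^2t/dtau^2) = (-28/3, 56/15)

E = 26, F = -10, G = 5 at the point
E_s = 0, E_t = 80, F_s = 40, F_t = 14, G_s = -32, G_t = -24
EG - F^2 = 30;  g^inv = (1/30) * [[5, 10], [10, 26]]
first-kind symbols [ij,l] = (1/2)(d_i g_jl + d_j g_il - d_l g_ij): [ss,s] = E_s/2 = 0, [ss,t] = F_s - E_t/2 = 0, [st,s] = E_t/2 = 40, [st,t] = G_s/2 = -16, [tt,s] = F_t - G_s/2 = 30, [tt,t] = G_t/2 = -12
Gamma^s_ij = (G*[ij,s] - F*[ij,t])/(EG - F^2), Gamma^t_ij = (E*[ij,t] - F*[ij,s])/(EG - F^2)
Gamma_sss = 0, Gamma_sst = 4/3, Gamma_stt = 1, Gamma_tss = 0, Gamma_tst = -8/15, Gamma_ttt = -2/5
d^2s/dtau^2 = -(Gamma_sss*(1)^2 + 2*Gamma_sst*(1)*(2) + Gamma_stt*(2)^2) = -28/3
d^2t/dtau^2 = -(Gamma_tss*(1)^2 + 2*Gamma_tst*(1)*(2) + Gamma_ttt*(2)^2) = 56/15


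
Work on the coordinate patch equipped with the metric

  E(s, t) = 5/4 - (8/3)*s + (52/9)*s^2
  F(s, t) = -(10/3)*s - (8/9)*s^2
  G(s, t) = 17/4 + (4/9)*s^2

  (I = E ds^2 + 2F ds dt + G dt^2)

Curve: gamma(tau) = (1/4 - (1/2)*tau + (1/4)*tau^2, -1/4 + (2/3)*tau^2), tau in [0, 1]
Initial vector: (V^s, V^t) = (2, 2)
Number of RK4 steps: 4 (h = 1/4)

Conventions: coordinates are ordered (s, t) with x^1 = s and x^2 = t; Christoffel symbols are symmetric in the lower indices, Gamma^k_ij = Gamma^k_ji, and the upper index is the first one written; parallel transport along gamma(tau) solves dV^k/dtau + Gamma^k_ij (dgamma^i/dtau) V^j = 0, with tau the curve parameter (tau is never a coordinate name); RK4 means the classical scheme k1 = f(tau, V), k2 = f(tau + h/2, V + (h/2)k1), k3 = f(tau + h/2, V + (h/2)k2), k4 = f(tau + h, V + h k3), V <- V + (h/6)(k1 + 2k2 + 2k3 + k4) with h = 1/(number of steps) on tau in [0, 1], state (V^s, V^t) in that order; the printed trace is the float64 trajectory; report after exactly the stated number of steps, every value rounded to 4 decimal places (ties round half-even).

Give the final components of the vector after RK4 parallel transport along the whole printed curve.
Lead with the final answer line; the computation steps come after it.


Answer: V^s = 1.5795, V^t = 1.5837

gamma'(tau) = (-1/2 + (1/2)*tau, (4/3)*tau); f(tau, V)^k = -Gamma^k_ij(gamma(tau)) gamma'^i(tau) V^j; h = 1/4; intermediate values shown to 6 dp
curve data and Christoffel symbols at the stage parameters:
  tau = 0.000000: gamma = (0.250000, -0.250000), gamma' = (-0.500000, 0.000000); Gamma_sss = -0.886990, Gamma_sst = 0.030389, Gamma_stt = -0.146249, Gamma_tss = -1.067426, Gamma_tst = 0.032289, Gamma_ttt = -0.030389
  tau = 0.125000: gamma = (0.191406, -0.239583), gamma' = (-0.437500, 0.166667); Gamma_sss = -0.951533, Gamma_sst = 0.015808, Gamma_stt = -0.100572, Gamma_tss = -1.010645, Gamma_tst = 0.022425, Gamma_ttt = -0.015808
  tau = 0.250000: gamma = (0.140625, -0.208333), gamma' = (-0.375000, 0.333333); Gamma_sss = -0.996044, Gamma_sst = 0.007644, Gamma_stt = -0.066936, Gamma_tss = -0.955140, Gamma_tst = 0.015548, Gamma_ttt = -0.007644
  tau = 0.375000: gamma = (0.097656, -0.156250), gamma' = (-0.312500, 0.500000); Gamma_sss = -1.025492, Gamma_sst = 0.003346, Gamma_stt = -0.042616, Gamma_tss = -0.904852, Gamma_tst = 0.010465, Gamma_ttt = -0.003346
  tau = 0.500000: gamma = (0.062500, -0.083333), gamma' = (-0.250000, 0.666667); Gamma_sss = -1.044242, Gamma_sst = 0.001263, Gamma_stt = -0.025360, Gamma_tss = -0.862147, Gamma_tst = 0.006596, Gamma_ttt = -0.001263
  tau = 0.625000: gamma = (0.035156, 0.010417), gamma' = (-0.187500, 0.833333); Gamma_sss = -1.055693, Gamma_sst = 0.000375, Gamma_stt = -0.013469, Gamma_tss = -0.828295, Gamma_tst = 0.003686, Gamma_ttt = -0.000375
  tau = 0.750000: gamma = (0.015625, 0.125000), gamma' = (-0.125000, 1.000000); Gamma_sss = -1.062291, Gamma_sst = 0.000071, Gamma_stt = -0.005743, Gamma_tss = -0.803902, Gamma_tst = 0.001635, Gamma_ttt = -0.000071
  tau = 0.875000: gamma = (0.003906, 0.260417), gamma' = (-0.062500, 1.166667); Gamma_sss = -1.065646, Gamma_sst = 0.000004, Gamma_stt = -0.001401, Gamma_tss = -0.789215, Gamma_tst = 0.000409, Gamma_ttt = -0.000004
  tau = 1.000000: gamma = (0.000000, 0.416667), gamma' = (0.000000, 1.333333); Gamma_sss = -1.066667, Gamma_sst = 0.000000, Gamma_stt = 0.000000, Gamma_tss = -0.784314, Gamma_tst = 0.000000, Gamma_ttt = 0.000000
step 0: V^s = 2.0000, V^t = 2.0000
step 1: k1 = (-0.856600, -1.035138), k2 = (-0.748711, -0.820764), k3 = (-0.753727, -0.826444), k4 = (-0.636112, -0.643226); V <- V + (h/6)(k1 + 2k2 + 2k3 + k4): V^s = 1.8126, V^t = 1.7928
step 2: k1 = (-0.636515, -0.643606), k2 = (-0.520002, -0.490648), k3 = (-0.524266, -0.494748), k4 = (-0.411652, -0.365669); V <- V + (h/6)(k1 + 2k2 + 2k3 + k4): V^s = 1.6819, V^t = 1.6686
step 3: k1 = (-0.411758, -0.365751), k2 = (-0.304912, -0.256595), k3 = (-0.307406, -0.258697), k4 = (-0.204016, -0.163471); V <- V + (h/6)(k1 + 2k2 + 2k3 + k4): V^s = 1.6052, V^t = 1.6036
step 4: k1 = (-0.204040, -0.163488), k2 = (-0.102634, -0.078625), k3 = (-0.103461, -0.079256), k4 = (0.000000, 0.000000); V <- V + (h/6)(k1 + 2k2 + 2k3 + k4): V^s = 1.5795, V^t = 1.5837


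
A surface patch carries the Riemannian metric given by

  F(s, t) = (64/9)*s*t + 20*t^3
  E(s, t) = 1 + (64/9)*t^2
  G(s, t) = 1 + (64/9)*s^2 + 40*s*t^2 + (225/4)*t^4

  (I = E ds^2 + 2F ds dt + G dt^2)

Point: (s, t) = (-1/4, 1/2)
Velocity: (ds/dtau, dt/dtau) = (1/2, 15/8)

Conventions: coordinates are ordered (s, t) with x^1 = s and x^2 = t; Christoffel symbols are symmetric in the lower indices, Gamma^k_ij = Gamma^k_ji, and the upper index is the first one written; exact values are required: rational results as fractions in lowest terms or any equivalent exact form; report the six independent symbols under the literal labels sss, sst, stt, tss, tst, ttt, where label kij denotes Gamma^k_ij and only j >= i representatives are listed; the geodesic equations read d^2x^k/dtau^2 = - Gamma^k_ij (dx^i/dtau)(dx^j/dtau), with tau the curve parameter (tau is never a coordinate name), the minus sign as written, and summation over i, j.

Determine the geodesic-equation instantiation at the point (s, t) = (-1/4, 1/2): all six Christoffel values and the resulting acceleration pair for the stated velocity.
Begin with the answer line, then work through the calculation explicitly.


Answer: Gamma_sss = 0, Gamma_sst = 2048/2441, Gamma_stt = 5760/2441, Gamma_tss = 0, Gamma_tst = 1856/2441, Gamma_ttt = 5220/2441; accelerations (d^2s/dtau^2, d^2t/dtau^2) = (-24090/2441, -349305/39056)

E = 25/9, F = 29/18, G = 1417/576 at the point
E_s = 0, E_t = 64/9, F_s = 32/9, F_t = 119/9, G_s = 58/9, G_t = 145/8
EG - F^2 = 2441/576;  g^inv = (576/2441) * [[1417/576, -29/18], [-29/18, 25/9]]
first-kind symbols [ij,l] = (1/2)(d_i g_jl + d_j g_il - d_l g_ij): [ss,s] = E_s/2 = 0, [ss,t] = F_s - E_t/2 = 0, [st,s] = E_t/2 = 32/9, [st,t] = G_s/2 = 29/9, [tt,s] = F_t - G_s/2 = 10, [tt,t] = G_t/2 = 145/16
Gamma^s_ij = (G*[ij,s] - F*[ij,t])/(EG - F^2), Gamma^t_ij = (E*[ij,t] - F*[ij,s])/(EG - F^2)
Gamma_sss = 0, Gamma_sst = 2048/2441, Gamma_stt = 5760/2441, Gamma_tss = 0, Gamma_tst = 1856/2441, Gamma_ttt = 5220/2441
d^2s/dtau^2 = -(Gamma_sss*(1/2)^2 + 2*Gamma_sst*(1/2)*(15/8) + Gamma_stt*(15/8)^2) = -24090/2441
d^2t/dtau^2 = -(Gamma_tss*(1/2)^2 + 2*Gamma_tst*(1/2)*(15/8) + Gamma_ttt*(15/8)^2) = -349305/39056


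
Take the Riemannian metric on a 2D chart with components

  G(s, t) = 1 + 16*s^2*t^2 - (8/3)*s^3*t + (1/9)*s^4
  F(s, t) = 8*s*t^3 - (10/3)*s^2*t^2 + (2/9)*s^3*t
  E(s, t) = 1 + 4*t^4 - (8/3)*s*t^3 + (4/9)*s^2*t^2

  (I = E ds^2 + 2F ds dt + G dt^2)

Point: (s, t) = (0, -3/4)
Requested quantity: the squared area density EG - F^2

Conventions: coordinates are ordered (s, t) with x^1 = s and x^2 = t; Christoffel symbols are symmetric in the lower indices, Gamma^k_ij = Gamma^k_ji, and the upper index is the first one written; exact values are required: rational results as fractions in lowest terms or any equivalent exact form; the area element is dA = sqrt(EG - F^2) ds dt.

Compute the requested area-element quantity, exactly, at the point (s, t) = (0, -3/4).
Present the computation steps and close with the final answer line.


E = 145/64, F = 0, G = 1; EG - F^2 = 145/64

Answer: EG - F^2 = 145/64


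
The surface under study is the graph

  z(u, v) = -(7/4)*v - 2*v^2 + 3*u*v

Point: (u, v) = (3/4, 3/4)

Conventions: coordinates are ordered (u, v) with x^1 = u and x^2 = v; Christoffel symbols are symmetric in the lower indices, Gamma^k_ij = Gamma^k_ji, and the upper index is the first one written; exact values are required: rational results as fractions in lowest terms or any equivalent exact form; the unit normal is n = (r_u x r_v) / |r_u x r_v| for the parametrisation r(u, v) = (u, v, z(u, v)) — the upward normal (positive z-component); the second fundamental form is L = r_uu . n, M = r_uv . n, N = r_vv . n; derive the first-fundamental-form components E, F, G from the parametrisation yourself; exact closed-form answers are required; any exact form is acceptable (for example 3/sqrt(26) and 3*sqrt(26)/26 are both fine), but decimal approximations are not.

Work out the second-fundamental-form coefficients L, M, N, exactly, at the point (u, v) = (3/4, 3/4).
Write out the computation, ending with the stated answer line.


z_u = 9/4, z_v = -5/2, z_uu = 0, z_uv = 3, z_vv = -4
E = 97/16, F = -45/8, G = 29/4; answer radicand W^2 = 197/16
unnormalised second-form numerators: l = 0, m = 3, n = -4; L = l/sqrt(197/16), and similarly M = m/sqrt(W^2), N = n/sqrt(W^2)

Answer: L = 0, M = 12*sqrt(197)/197, N = -16*sqrt(197)/197


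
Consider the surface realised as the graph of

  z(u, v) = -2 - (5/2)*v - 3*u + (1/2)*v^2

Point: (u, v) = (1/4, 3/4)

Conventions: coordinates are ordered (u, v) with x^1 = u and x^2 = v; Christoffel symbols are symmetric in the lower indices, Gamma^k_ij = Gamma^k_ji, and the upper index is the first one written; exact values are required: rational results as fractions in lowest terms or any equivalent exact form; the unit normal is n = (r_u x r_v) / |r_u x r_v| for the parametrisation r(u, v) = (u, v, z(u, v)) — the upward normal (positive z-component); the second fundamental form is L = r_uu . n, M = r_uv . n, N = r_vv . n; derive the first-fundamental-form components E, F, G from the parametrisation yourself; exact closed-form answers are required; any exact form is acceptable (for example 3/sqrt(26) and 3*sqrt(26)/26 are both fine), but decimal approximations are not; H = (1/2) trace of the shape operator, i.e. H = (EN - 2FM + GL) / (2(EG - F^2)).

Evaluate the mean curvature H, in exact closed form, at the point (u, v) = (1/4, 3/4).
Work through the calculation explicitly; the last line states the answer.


z_u = -3, z_v = -7/4, z_uu = 0, z_uv = 0, z_vv = 1
E = 10, F = 21/4, G = 65/16; answer radicand W^2 = 209/16
unnormalised second-form numerators: l = 0, m = 0, n = 1; L = l/sqrt(209/16), and similarly M = m/sqrt(W^2), N = n/sqrt(W^2)
H = (E*n - 2*F*m + G*l) / (2*(EG - F^2)*sqrt(W^2)); E*n - 2*F*m + G*l = 10, EG - F^2 = 209/16, so H = (80/209)/sqrt(209/16)

Answer: H = 320*sqrt(209)/43681


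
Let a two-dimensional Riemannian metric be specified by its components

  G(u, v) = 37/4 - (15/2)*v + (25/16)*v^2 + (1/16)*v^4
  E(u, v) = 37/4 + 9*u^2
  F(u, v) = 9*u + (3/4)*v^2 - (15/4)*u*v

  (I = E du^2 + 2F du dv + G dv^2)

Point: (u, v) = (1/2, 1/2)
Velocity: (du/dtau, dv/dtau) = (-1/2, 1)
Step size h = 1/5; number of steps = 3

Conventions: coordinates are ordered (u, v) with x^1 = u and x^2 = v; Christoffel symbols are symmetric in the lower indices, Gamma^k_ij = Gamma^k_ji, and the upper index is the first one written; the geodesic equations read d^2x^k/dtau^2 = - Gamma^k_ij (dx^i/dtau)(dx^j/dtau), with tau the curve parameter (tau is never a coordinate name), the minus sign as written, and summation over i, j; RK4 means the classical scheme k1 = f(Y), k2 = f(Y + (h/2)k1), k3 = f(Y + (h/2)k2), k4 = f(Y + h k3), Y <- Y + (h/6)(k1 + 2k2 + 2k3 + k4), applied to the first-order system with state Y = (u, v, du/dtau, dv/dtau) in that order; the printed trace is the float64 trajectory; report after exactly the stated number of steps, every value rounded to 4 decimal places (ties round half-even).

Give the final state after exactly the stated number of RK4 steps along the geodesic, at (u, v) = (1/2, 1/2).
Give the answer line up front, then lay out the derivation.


Answer: u = 0.1742, v = 1.1609, du/dtau = -0.6113, dv/dtau = 1.2341

f(Y) = (du/dtau, dv/dtau, -Gamma^u_ij Y'^i Y'^j, -Gamma^v_ij Y'^i Y'^j) with the Gammas evaluated at the stage position; h = 0.200000; intermediate values shown to 6 dp
step 0: u = 0.5000, v = 0.5000, du/dtau = -0.5000, dv/dtau = 1.0000
step 1:
  k1: at (u, v) = (0.500000, 0.500000), (du/dtau, dv/dtau) = (-0.500000, 1.000000); Gamma_uuu = -0.003599, Gamma_uuv = 0.000000, Gamma_uvv = 0.082697, Gamma_vuu = 1.211037, Gamma_vuv = 0.000000, Gamma_vvv = -0.553605; k1 = (-0.500000, 1.000000, -0.081797, 0.250845)
  k2: at (u, v) = (0.450000, 0.600000), (du/dtau, dv/dtau) = (-0.508180, 1.025085); Gamma_uuu = -0.016201, Gamma_uuv = 0.000000, Gamma_uvv = 0.104707, Gamma_vuu = 1.278725, Gamma_vuv = 0.000000, Gamma_vvv = -0.588621; k2 = (-0.508180, 1.025085, -0.105842, 0.288296)
  k3: at (u, v) = (0.449182, 0.602508), (du/dtau, dv/dtau) = (-0.510584, 1.028830); Gamma_uuu = -0.016542, Gamma_uuv = 0.000000, Gamma_uvv = 0.105272, Gamma_vuu = 1.280507, Gamma_vuv = 0.000000, Gamma_vvv = -0.589571; k3 = (-0.510584, 1.028830, -0.107117, 0.290232)
  k4: at (u, v) = (0.397883, 0.705766), (du/dtau, dv/dtau) = (-0.521423, 1.058046); Gamma_uuu = -0.033640, Gamma_uuv = 0.000000, Gamma_uvv = 0.129916, Gamma_vuu = 1.357944, Gamma_vuv = 0.000000, Gamma_vvv = -0.627347; k4 = (-0.521423, 1.058046, -0.136289, 0.333090)
  Y <- Y + (h/6)(k1 + 2k2 + 2k3 + k4): u = 0.3980, v = 0.7055, du/dtau = -0.5215, dv/dtau = 1.0580
step 2:
  k1: at (u, v) = (0.398035, 0.705529), (du/dtau, dv/dtau) = (-0.521467, 1.058033); Gamma_uuu = -0.033594, Gamma_uuv = 0.000000, Gamma_uvv = 0.129856, Gamma_vuu = 1.357758, Gamma_vuv = 0.000000, Gamma_vvv = -0.627264; k1 = (-0.521467, 1.058033, -0.136230, 0.332969)
  k2: at (u, v) = (0.345888, 0.811332), (du/dtau, dv/dtau) = (-0.535090, 1.091330); Gamma_uuu = -0.056087, Gamma_uuv = 0.000000, Gamma_uvv = 0.157365, Gamma_vuu = 1.445467, Gamma_vuv = 0.000000, Gamma_vvv = -0.667555; k2 = (-0.535090, 1.091330, -0.171363, 0.381191)
  k3: at (u, v) = (0.344526, 0.814662), (du/dtau, dv/dtau) = (-0.538603, 1.096152); Gamma_uuu = -0.056870, Gamma_uuv = 0.000000, Gamma_uvv = 0.158266, Gamma_vuu = 1.448384, Gamma_vuv = 0.000000, Gamma_vvv = -0.668905; k3 = (-0.538603, 1.096152, -0.173666, 0.383556)
  k4: at (u, v) = (0.290314, 0.924760), (du/dtau, dv/dtau) = (-0.556200, 1.134744); Gamma_uuu = -0.086893, Gamma_uuv = 0.000000, Gamma_uvv = 0.189761, Gamma_vuu = 1.549535, Gamma_vuv = 0.000000, Gamma_vvv = -0.712263; k4 = (-0.556200, 1.134744, -0.217464, 0.437779)
  Y <- Y + (h/6)(k1 + 2k2 + 2k3 + k4): u = 0.2905, v = 0.9245, du/dtau = -0.5563, dv/dtau = 1.1347
step 3:
  k1: at (u, v) = (0.290533, 0.924454), (du/dtau, dv/dtau) = (-0.556259, 1.134708); Gamma_uuu = -0.086795, Gamma_uuv = 0.000000, Gamma_uvv = 0.189668, Gamma_vuu = 1.549246, Gamma_vuv = 0.000000, Gamma_vvv = -0.712159; k1 = (-0.556259, 1.134708, -0.217353, 0.437576)
  k2: at (u, v) = (0.234907, 1.037925), (du/dtau, dv/dtau) = (-0.577994, 1.178465); Gamma_uuu = -0.125887, Gamma_uuv = 0.000000, Gamma_uvv = 0.225465, Gamma_vuu = 1.664061, Gamma_vuv = 0.000000, Gamma_vvv = -0.757806; k2 = (-0.577994, 1.178465, -0.271066, 0.496503)
  k3: at (u, v) = (0.232734, 1.042300), (du/dtau, dv/dtau) = (-0.583365, 1.184358); Gamma_uuu = -0.127583, Gamma_uuv = 0.000000, Gamma_uvv = 0.226919, Gamma_vuu = 1.668699, Gamma_vuv = 0.000000, Gamma_vvv = -0.759563; k3 = (-0.583365, 1.184358, -0.274881, 0.497559)
  k4: at (u, v) = (0.173860, 1.161325), (du/dtau, dv/dtau) = (-0.611235, 1.234220); Gamma_uuu = -0.179682, Gamma_uuv = 0.000000, Gamma_uvv = 0.268655, Gamma_vuu = 1.800724, Gamma_vuv = 0.000000, Gamma_vvv = -0.807068; k4 = (-0.611235, 1.234220, -0.342111, 0.556641)
  Y <- Y + (h/6)(k1 + 2k2 + 2k3 + k4): u = 0.1742, v = 1.1609, du/dtau = -0.6113, dv/dtau = 1.2341


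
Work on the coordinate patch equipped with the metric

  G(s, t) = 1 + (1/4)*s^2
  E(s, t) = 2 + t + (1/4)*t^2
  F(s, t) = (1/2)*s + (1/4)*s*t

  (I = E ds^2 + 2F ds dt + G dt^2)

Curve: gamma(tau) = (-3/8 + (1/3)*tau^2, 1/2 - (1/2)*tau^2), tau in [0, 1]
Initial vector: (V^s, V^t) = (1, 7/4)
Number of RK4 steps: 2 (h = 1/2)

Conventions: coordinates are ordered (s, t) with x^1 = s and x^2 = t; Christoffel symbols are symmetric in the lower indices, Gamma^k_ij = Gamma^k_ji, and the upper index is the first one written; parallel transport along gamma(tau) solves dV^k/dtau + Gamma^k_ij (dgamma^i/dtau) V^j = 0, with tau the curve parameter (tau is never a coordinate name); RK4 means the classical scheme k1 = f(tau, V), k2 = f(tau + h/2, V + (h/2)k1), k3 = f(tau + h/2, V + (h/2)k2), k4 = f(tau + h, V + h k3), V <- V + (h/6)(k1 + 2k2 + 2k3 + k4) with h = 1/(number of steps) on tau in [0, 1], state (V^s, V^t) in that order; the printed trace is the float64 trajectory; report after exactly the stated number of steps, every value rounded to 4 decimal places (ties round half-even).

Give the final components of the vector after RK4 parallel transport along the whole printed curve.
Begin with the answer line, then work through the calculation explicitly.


Answer: V^s = 0.9780, V^t = 1.7519

gamma'(tau) = ((2/3)*tau, -tau); f(tau, V)^k = -Gamma^k_ij(gamma(tau)) gamma'^i(tau) V^j; h = 1/2; intermediate values shown to 6 dp
curve data and Christoffel symbols at the stage parameters:
  tau = 0.000000: gamma = (-0.375000, 0.500000), gamma' = (0.000000, 0.000000); Gamma_sss = 0.000000, Gamma_sst = 0.240602, Gamma_stt = 0.000000, Gamma_tss = 0.000000, Gamma_tst = -0.036090, Gamma_ttt = 0.000000
  tau = 0.250000: gamma = (-0.354167, 0.468750), gamma' = (0.166667, -0.250000); Gamma_sss = 0.000000, Gamma_sst = 0.241557, Gamma_stt = 0.000000, Gamma_tss = 0.000000, Gamma_tst = -0.034654, Gamma_ttt = 0.000000
  tau = 0.500000: gamma = (-0.291667, 0.375000), gamma' = (0.333333, -0.500000); Gamma_sss = 0.000000, Gamma_sst = 0.244199, Gamma_stt = 0.000000, Gamma_tss = 0.000000, Gamma_tst = -0.029989, Gamma_ttt = 0.000000
  tau = 0.750000: gamma = (-0.187500, 0.218750), gamma' = (0.500000, -0.750000); Gamma_sss = 0.000000, Gamma_sst = 0.247683, Gamma_stt = 0.000000, Gamma_tss = 0.000000, Gamma_tst = -0.020931, Gamma_ttt = 0.000000
  tau = 1.000000: gamma = (-0.041667, 0.000000), gamma' = (0.666667, -1.000000); Gamma_sss = 0.000000, Gamma_sst = 0.249946, Gamma_stt = 0.000000, Gamma_tss = 0.000000, Gamma_tst = -0.005207, Gamma_ttt = 0.000000
step 0: V^s = 1.0000, V^t = 1.7500
step 1: k1 = (0.000000, 0.000000), k2 = (-0.010065, 0.001444), k3 = (-0.010231, 0.001468), k4 = (-0.021034, 0.002583); V <- V + (h/6)(k1 + 2k2 + 2k3 + k4): V^s = 0.9949, V^t = 1.7507
step 2: k1 = (-0.021034, 0.002583), k2 = (-0.033058, 0.002794), k3 = (-0.033623, 0.002841), k4 = (-0.047497, 0.000990); V <- V + (h/6)(k1 + 2k2 + 2k3 + k4): V^s = 0.9780, V^t = 1.7519


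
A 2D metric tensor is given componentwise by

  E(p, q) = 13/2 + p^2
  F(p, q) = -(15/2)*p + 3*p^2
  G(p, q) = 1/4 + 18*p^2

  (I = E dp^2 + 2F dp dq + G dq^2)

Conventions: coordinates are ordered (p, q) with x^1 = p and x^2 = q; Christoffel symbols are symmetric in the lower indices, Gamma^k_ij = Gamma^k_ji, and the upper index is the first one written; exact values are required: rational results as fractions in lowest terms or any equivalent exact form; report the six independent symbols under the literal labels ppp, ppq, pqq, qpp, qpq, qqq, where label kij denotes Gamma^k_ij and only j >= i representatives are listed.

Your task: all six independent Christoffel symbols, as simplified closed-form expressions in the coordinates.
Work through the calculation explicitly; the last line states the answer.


E = 13/2 + p^2; F = -(15/2)*p + 3*p^2; G = 1/4 + 18*p^2
Gamma^k_ij = (1/2) g^{kl} (d_i g_jl + d_j g_il - d_l g_ij), with g^inv = (1/(EG-F^2)) [[G, -F], [-F, E]]
first partials: E_p = 2*p, E_q = 0, F_p = -15/2 + 6*p, F_q = 0, G_p = 36*p, G_q = 0
D = EG - F^2 = 13/8 + 61*p^2 + 45*p^3 + 9*p^4
expanded: Gamma^p_pp = (G E_p - 2F F_p + F E_q)/(2D), Gamma^p_pq = (G E_q - F G_p)/(2D), Gamma^p_qq = (2G F_q - G G_p - F G_q)/(2D), Gamma^q_pp = (2E F_p - E E_q - F E_p)/(2D), Gamma^q_pq = (E G_p - F E_q)/(2D), Gamma^q_qq = (E G_q - 2F F_q + F G_p)/(2D); substitute and cancel common factors

Answer: Gamma_ppp = (540*p^2 - 448*p)/(72*p^4 + 360*p^3 + 488*p^2 + 13), Gamma_ppq = (-432*p^3 + 1080*p^2)/(72*p^4 + 360*p^3 + 488*p^2 + 13), Gamma_pqq = (-2592*p^3 - 36*p)/(72*p^4 + 360*p^3 + 488*p^2 + 13), Gamma_qpp = (24*p^3 + 312*p - 390)/(72*p^4 + 360*p^3 + 488*p^2 + 13), Gamma_qpq = (144*p^3 + 936*p)/(72*p^4 + 360*p^3 + 488*p^2 + 13), Gamma_qqq = (432*p^3 - 1080*p^2)/(72*p^4 + 360*p^3 + 488*p^2 + 13)


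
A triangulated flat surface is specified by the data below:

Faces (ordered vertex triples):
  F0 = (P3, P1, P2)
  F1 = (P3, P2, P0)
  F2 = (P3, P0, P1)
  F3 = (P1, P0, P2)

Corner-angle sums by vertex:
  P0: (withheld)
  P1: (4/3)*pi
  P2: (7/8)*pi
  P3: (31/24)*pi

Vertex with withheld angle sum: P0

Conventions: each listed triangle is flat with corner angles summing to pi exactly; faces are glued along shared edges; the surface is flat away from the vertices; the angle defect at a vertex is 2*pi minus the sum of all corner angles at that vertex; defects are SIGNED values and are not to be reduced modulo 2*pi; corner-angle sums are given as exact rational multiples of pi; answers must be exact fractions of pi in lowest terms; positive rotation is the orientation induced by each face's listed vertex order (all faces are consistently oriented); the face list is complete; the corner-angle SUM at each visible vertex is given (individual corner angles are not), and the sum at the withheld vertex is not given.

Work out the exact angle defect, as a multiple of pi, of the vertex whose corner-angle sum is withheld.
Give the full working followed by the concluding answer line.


V = 4, E = 6, F = 4; chi = V - E + F = 2
Gauss-Bonnet: total defect = 2*pi*chi = 4*pi; visible defects sum to (5/2)*pi

Answer: defect(P0) = (3/2)*pi


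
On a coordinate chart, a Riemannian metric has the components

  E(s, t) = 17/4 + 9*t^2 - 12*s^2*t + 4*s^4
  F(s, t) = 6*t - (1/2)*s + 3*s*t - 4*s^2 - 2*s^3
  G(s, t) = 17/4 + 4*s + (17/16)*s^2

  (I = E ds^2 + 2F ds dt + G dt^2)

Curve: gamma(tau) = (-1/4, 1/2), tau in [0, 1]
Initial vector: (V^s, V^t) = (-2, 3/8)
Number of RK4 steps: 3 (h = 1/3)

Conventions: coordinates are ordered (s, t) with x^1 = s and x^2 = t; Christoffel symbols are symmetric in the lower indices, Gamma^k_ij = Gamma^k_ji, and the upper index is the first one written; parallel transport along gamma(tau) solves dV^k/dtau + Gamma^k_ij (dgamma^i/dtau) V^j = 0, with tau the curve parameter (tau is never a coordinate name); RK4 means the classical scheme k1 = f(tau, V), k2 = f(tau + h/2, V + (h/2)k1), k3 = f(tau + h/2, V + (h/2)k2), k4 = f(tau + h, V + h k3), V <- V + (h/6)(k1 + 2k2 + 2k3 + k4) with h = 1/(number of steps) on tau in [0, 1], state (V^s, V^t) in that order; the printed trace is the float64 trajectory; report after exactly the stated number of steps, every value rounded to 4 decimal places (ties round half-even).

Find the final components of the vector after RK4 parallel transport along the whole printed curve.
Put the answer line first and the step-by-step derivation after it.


Answer: V^s = -2.0000, V^t = 0.3750

gamma'(tau) = (0, 0); f(tau, V)^k = -Gamma^k_ij(gamma(tau)) gamma'^i(tau) V^j; h = 1/3; intermediate values shown to 6 dp
curve data and Christoffel symbols at the stage parameters:
  tau = 0.000000: gamma = (-0.250000, 0.500000), gamma' = (0.000000, 0.000000); Gamma_sss = 0.598738, Gamma_sst = 0.665591, Gamma_stt = 0.835334, Gamma_tss = -0.909284, Gamma_tst = 0.014955, Gamma_ttt = -0.637569
  tau = 0.166667: gamma = (-0.250000, 0.500000), gamma' = (0.000000, 0.000000); Gamma_sss = 0.598738, Gamma_sst = 0.665591, Gamma_stt = 0.835334, Gamma_tss = -0.909284, Gamma_tst = 0.014955, Gamma_ttt = -0.637569
  tau = 0.333333: gamma = (-0.250000, 0.500000), gamma' = (0.000000, 0.000000); Gamma_sss = 0.598738, Gamma_sst = 0.665591, Gamma_stt = 0.835334, Gamma_tss = -0.909284, Gamma_tst = 0.014955, Gamma_ttt = -0.637569
  tau = 0.500000: gamma = (-0.250000, 0.500000), gamma' = (0.000000, 0.000000); Gamma_sss = 0.598738, Gamma_sst = 0.665591, Gamma_stt = 0.835334, Gamma_tss = -0.909284, Gamma_tst = 0.014955, Gamma_ttt = -0.637569
  tau = 0.666667: gamma = (-0.250000, 0.500000), gamma' = (0.000000, 0.000000); Gamma_sss = 0.598738, Gamma_sst = 0.665591, Gamma_stt = 0.835334, Gamma_tss = -0.909284, Gamma_tst = 0.014955, Gamma_ttt = -0.637569
  tau = 0.833333: gamma = (-0.250000, 0.500000), gamma' = (0.000000, 0.000000); Gamma_sss = 0.598738, Gamma_sst = 0.665591, Gamma_stt = 0.835334, Gamma_tss = -0.909284, Gamma_tst = 0.014955, Gamma_ttt = -0.637569
  tau = 1.000000: gamma = (-0.250000, 0.500000), gamma' = (0.000000, 0.000000); Gamma_sss = 0.598738, Gamma_sst = 0.665591, Gamma_stt = 0.835334, Gamma_tss = -0.909284, Gamma_tst = 0.014955, Gamma_ttt = -0.637569
step 0: V^s = -2.0000, V^t = 0.3750
step 1: k1 = (0.000000, 0.000000), k2 = (0.000000, 0.000000), k3 = (0.000000, 0.000000), k4 = (0.000000, 0.000000); V <- V + (h/6)(k1 + 2k2 + 2k3 + k4): V^s = -2.0000, V^t = 0.3750
step 2: k1 = (0.000000, 0.000000), k2 = (0.000000, 0.000000), k3 = (0.000000, 0.000000), k4 = (0.000000, 0.000000); V <- V + (h/6)(k1 + 2k2 + 2k3 + k4): V^s = -2.0000, V^t = 0.3750
step 3: k1 = (0.000000, 0.000000), k2 = (0.000000, 0.000000), k3 = (0.000000, 0.000000), k4 = (0.000000, 0.000000); V <- V + (h/6)(k1 + 2k2 + 2k3 + k4): V^s = -2.0000, V^t = 0.3750


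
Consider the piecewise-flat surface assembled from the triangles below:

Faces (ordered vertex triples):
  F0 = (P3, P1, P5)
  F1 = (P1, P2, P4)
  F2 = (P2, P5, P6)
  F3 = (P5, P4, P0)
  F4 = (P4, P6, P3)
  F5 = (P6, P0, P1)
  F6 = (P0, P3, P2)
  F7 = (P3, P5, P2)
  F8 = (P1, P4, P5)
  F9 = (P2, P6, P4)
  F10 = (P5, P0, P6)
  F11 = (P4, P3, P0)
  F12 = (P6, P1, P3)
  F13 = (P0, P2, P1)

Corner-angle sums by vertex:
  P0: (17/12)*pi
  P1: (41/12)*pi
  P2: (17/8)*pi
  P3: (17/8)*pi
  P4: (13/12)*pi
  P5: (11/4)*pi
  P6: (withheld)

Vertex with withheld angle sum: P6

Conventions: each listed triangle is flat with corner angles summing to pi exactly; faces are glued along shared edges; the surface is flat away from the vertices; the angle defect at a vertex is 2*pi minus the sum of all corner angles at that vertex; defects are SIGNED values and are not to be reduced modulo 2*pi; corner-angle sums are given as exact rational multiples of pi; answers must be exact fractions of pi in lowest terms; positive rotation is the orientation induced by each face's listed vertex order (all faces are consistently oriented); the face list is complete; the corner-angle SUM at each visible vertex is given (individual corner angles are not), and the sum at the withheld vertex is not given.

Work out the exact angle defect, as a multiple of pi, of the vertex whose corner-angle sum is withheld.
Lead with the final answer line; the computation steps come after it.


Answer: defect(P6) = (11/12)*pi

V = 7, E = 21, F = 14; chi = V - E + F = 0
Gauss-Bonnet: total defect = 2*pi*chi = 0; visible defects sum to (-11/12)*pi


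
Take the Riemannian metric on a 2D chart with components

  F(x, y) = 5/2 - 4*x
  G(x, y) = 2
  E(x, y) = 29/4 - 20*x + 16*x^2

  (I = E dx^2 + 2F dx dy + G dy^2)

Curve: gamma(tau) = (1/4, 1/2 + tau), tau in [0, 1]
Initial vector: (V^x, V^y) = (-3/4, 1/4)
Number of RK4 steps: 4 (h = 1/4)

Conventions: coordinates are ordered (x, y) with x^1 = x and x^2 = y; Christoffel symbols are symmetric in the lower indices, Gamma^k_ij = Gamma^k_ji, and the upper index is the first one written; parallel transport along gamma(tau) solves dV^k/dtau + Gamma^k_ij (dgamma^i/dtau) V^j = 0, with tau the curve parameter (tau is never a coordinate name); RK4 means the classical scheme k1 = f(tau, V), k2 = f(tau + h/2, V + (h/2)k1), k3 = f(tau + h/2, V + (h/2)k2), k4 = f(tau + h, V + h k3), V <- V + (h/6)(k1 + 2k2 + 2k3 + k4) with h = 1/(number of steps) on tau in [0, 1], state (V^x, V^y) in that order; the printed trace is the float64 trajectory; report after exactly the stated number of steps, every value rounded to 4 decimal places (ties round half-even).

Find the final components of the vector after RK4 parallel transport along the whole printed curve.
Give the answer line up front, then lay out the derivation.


Answer: V^x = -0.7500, V^y = 0.2500

gamma'(tau) = (0, 1); f(tau, V)^k = -Gamma^k_ij(gamma(tau)) gamma'^i(tau) V^j; h = 1/4; intermediate values shown to 6 dp
curve data and Christoffel symbols at the stage parameters:
  tau = 0.000000: gamma = (0.250000, 0.500000), gamma' = (0.000000, 1.000000); Gamma_xxx = -1.411765, Gamma_xxy = 0.000000, Gamma_xyy = 0.000000, Gamma_yxx = -0.941176, Gamma_yxy = 0.000000, Gamma_yyy = 0.000000
  tau = 0.125000: gamma = (0.250000, 0.625000), gamma' = (0.000000, 1.000000); Gamma_xxx = -1.411765, Gamma_xxy = 0.000000, Gamma_xyy = 0.000000, Gamma_yxx = -0.941176, Gamma_yxy = 0.000000, Gamma_yyy = 0.000000
  tau = 0.250000: gamma = (0.250000, 0.750000), gamma' = (0.000000, 1.000000); Gamma_xxx = -1.411765, Gamma_xxy = 0.000000, Gamma_xyy = 0.000000, Gamma_yxx = -0.941176, Gamma_yxy = 0.000000, Gamma_yyy = 0.000000
  tau = 0.375000: gamma = (0.250000, 0.875000), gamma' = (0.000000, 1.000000); Gamma_xxx = -1.411765, Gamma_xxy = 0.000000, Gamma_xyy = 0.000000, Gamma_yxx = -0.941176, Gamma_yxy = 0.000000, Gamma_yyy = 0.000000
  tau = 0.500000: gamma = (0.250000, 1.000000), gamma' = (0.000000, 1.000000); Gamma_xxx = -1.411765, Gamma_xxy = 0.000000, Gamma_xyy = 0.000000, Gamma_yxx = -0.941176, Gamma_yxy = 0.000000, Gamma_yyy = 0.000000
  tau = 0.625000: gamma = (0.250000, 1.125000), gamma' = (0.000000, 1.000000); Gamma_xxx = -1.411765, Gamma_xxy = 0.000000, Gamma_xyy = 0.000000, Gamma_yxx = -0.941176, Gamma_yxy = 0.000000, Gamma_yyy = 0.000000
  tau = 0.750000: gamma = (0.250000, 1.250000), gamma' = (0.000000, 1.000000); Gamma_xxx = -1.411765, Gamma_xxy = 0.000000, Gamma_xyy = 0.000000, Gamma_yxx = -0.941176, Gamma_yxy = 0.000000, Gamma_yyy = 0.000000
  tau = 0.875000: gamma = (0.250000, 1.375000), gamma' = (0.000000, 1.000000); Gamma_xxx = -1.411765, Gamma_xxy = 0.000000, Gamma_xyy = 0.000000, Gamma_yxx = -0.941176, Gamma_yxy = 0.000000, Gamma_yyy = 0.000000
  tau = 1.000000: gamma = (0.250000, 1.500000), gamma' = (0.000000, 1.000000); Gamma_xxx = -1.411765, Gamma_xxy = 0.000000, Gamma_xyy = 0.000000, Gamma_yxx = -0.941176, Gamma_yxy = 0.000000, Gamma_yyy = 0.000000
step 0: V^x = -0.7500, V^y = 0.2500
step 1: k1 = (0.000000, 0.000000), k2 = (0.000000, 0.000000), k3 = (0.000000, 0.000000), k4 = (0.000000, 0.000000); V <- V + (h/6)(k1 + 2k2 + 2k3 + k4): V^x = -0.7500, V^y = 0.2500
step 2: k1 = (0.000000, 0.000000), k2 = (0.000000, 0.000000), k3 = (0.000000, 0.000000), k4 = (0.000000, 0.000000); V <- V + (h/6)(k1 + 2k2 + 2k3 + k4): V^x = -0.7500, V^y = 0.2500
step 3: k1 = (0.000000, 0.000000), k2 = (0.000000, 0.000000), k3 = (0.000000, 0.000000), k4 = (0.000000, 0.000000); V <- V + (h/6)(k1 + 2k2 + 2k3 + k4): V^x = -0.7500, V^y = 0.2500
step 4: k1 = (0.000000, 0.000000), k2 = (0.000000, 0.000000), k3 = (0.000000, 0.000000), k4 = (0.000000, 0.000000); V <- V + (h/6)(k1 + 2k2 + 2k3 + k4): V^x = -0.7500, V^y = 0.2500


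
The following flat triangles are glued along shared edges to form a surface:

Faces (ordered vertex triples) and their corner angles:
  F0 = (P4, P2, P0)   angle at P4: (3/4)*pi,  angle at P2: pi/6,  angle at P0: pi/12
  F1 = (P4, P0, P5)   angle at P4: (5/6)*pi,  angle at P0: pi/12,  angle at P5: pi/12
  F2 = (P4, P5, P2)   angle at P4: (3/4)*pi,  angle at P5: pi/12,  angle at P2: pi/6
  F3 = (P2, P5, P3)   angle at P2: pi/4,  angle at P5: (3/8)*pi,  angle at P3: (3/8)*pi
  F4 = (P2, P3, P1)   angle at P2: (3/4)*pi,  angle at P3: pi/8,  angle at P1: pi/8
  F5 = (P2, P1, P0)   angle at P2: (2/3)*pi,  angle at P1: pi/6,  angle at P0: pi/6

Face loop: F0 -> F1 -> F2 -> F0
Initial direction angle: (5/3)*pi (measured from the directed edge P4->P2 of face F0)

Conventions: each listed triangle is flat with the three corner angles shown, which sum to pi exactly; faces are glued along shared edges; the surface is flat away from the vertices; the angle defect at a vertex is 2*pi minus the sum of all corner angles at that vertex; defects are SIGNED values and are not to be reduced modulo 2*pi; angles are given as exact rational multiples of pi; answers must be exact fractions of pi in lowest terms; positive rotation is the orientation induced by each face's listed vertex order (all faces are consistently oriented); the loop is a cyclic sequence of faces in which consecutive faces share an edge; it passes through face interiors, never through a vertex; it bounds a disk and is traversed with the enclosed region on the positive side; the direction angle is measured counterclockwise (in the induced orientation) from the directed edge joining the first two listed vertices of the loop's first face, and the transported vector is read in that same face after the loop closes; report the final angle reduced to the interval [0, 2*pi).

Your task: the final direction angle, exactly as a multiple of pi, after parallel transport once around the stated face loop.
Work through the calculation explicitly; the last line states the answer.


enclosed vertex P4: corner angles sum to (7/3)*pi, defect = 2*pi - (7/3)*pi = -pi/3
final direction = starting direction + enclosed defect total, reduced mod 2*pi (induced orientation)
final angle = (5/3)*pi - pi/3 = (4/3)*pi (mod 2*pi)

Answer: final direction angle = (4/3)*pi
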